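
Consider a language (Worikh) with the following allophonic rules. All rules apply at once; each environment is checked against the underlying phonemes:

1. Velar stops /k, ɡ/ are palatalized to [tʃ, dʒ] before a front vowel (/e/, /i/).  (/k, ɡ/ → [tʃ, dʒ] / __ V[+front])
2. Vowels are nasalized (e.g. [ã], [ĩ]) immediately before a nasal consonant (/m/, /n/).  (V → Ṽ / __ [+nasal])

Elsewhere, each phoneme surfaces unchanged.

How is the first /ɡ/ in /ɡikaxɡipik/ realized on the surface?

[dʒ]

/ɡ/ — word-initial, before a front vowel — surfaces as [dʒ] (rule 1).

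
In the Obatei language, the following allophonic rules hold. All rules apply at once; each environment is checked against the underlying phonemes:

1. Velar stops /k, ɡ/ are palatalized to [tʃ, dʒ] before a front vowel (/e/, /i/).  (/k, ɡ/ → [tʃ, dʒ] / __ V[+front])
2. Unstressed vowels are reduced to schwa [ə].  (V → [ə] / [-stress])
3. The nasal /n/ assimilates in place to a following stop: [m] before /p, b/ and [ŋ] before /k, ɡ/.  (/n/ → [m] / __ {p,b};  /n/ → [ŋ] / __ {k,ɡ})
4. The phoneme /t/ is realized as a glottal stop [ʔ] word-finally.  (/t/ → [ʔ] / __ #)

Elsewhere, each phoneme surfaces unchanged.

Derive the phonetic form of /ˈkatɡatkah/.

/k/ (word-initial) fails the environment for rule 1, so it stays [k].
/a/ (between /k/ and /t/) is in the target of rule 2 but the environment (in an unstressed syllable) is not met → [a].
/t/ (between /a/ and /ɡ/): rule 4 targets it, but not word-finally → unchanged [t].
/ɡ/ (between /t/ and /a/) is in the target of rule 1 but the environment (before a front vowel) is not met → [ɡ].
/a/ — between /ɡ/ and /t/, in an unstressed syllable — surfaces as [ə] (rule 2).
/t/ (between /a/ and /k/) fails the environment for rule 4, so it stays [t].
/k/ (between /t/ and /a/) fails the environment for rule 1, so it stays [k].
/a/ (between /k/ and /h/) occurs in an unstressed syllable → [ə] by rule 2.
/h/ stays [h].

[ˈkatɡətkəh]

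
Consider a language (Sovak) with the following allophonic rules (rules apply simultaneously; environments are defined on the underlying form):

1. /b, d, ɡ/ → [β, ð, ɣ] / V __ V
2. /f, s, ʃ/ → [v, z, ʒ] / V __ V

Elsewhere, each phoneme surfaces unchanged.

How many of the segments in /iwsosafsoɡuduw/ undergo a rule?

3

Segments that undergo a rule: /s/ → [z] (rule 2); /ɡ/ → [ɣ] (rule 1); /d/ → [ð] (rule 1).
All other segments surface unchanged.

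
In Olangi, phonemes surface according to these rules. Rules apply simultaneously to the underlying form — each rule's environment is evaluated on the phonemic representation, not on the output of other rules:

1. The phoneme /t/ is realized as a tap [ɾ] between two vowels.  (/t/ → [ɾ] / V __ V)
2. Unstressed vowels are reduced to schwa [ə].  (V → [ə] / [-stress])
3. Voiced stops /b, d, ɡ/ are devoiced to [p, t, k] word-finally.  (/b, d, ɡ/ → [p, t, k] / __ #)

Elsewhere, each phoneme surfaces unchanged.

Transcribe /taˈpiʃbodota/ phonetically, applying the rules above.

[təˈpiʃbədəɾə]

/t/ (word-initial): rule 1 targets it, but not between two vowels → unchanged [t].
/a/ (between /t/ and /p/): in an unstressed syllable, so rule 2 applies → [ə].
/p/ (between /a/ and /i/): no rule targets it → [p].
/i/ — between /p/ and /ʃ/; rule 2 does not apply here → [i].
/ʃ/ (between /i/ and /b/) is unaffected → [ʃ].
/b/ (between /ʃ/ and /o/): rule 3 targets it, but not word-finally → unchanged [b].
/o/ (between /b/ and /d/) occurs in an unstressed syllable → [ə] by rule 2.
/d/ (between /o/ and /o/) fails the environment for rule 3, so it stays [d].
/o/ (between /d/ and /t/): in an unstressed syllable, so rule 2 applies → [ə].
Rule 1 applies to /t/ (between /o/ and /a/: between two vowels) → [ɾ].
/a/ (word-final) occurs in an unstressed syllable → [ə] by rule 2.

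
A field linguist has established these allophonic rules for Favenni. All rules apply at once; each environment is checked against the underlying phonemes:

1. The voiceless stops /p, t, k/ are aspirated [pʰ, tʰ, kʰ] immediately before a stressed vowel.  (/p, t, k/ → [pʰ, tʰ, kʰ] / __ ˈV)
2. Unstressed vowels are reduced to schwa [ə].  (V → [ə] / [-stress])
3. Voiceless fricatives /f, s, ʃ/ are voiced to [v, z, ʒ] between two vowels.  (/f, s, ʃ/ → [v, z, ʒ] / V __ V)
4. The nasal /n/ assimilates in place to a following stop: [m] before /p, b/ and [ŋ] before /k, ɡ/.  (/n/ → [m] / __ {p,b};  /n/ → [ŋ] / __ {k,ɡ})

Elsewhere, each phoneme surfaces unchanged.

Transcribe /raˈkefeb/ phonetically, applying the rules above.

/a/ meets the environment for rule 2 (in an unstressed syllable) → [ə].
/k/ (between /a/ and /e/) occurs immediately before a stressed vowel → [kʰ] by rule 1.
/e/ (between /k/ and /f/) fails the environment for rule 2, so it stays [e].
/f/ — between /e/ and /e/, between two vowels — surfaces as [v] (rule 3).
Rule 2 applies to /e/ (between /f/ and /b/: in an unstressed syllable) → [ə].

[rəˈkʰevəb]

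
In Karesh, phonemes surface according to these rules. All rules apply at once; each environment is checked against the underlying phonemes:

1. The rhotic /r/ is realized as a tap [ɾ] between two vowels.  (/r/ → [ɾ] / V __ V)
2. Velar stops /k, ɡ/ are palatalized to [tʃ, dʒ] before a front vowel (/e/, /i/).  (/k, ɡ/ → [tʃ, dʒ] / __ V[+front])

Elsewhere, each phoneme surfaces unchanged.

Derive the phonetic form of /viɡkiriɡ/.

[viɡtʃiɾiɡ]

/ɡ/ (between /i/ and /k/) fails the environment for rule 2, so it stays [ɡ].
Rule 2 applies to /k/ (between /ɡ/ and /i/: before a front vowel) → [tʃ].
/r/ meets the environment for rule 1 (between two vowels) → [ɾ].
/ɡ/ — word-final; rule 2 does not apply here → [ɡ].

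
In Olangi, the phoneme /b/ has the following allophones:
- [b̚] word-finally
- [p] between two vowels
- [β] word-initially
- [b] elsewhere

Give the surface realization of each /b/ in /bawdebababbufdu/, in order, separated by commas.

Occurrence 1 (position 1): word-initially → [β].
Occurrence 2 (position 6): between two vowels → [p].
Occurrence 3 (position 8): between two vowels → [p].
Occurrence 4 (position 10): no conditioning environment matches → elsewhere allophone [b].
Occurrence 5 (position 11): no conditioning environment matches → elsewhere allophone [b].

[β], [p], [p], [b], [b]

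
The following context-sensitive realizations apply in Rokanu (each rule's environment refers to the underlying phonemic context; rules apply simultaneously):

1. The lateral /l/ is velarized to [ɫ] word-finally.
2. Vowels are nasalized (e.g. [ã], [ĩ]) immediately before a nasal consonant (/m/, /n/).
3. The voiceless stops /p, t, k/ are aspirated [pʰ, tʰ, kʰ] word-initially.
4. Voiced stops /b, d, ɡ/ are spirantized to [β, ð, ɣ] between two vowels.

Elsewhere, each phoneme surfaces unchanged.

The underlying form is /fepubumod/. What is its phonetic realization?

[fepuβũmod]

/e/ (between /f/ and /p/) fails the environment for rule 2, so it stays [e].
/p/ (between /e/ and /u/) is in the target of rule 3 but the environment (word-initially) is not met → [p].
/u/ (between /p/ and /b/) is in the target of rule 2 but the environment (before a nasal consonant) is not met → [u].
/b/ (between /u/ and /u/) occurs between two vowels → [β] by rule 4.
Rule 2 applies to /u/ (between /b/ and /m/: before a nasal consonant) → [ũ].
/o/ (between /m/ and /d/): rule 2 targets it, but not before a nasal consonant → unchanged [o].
/d/ (word-final) is in the target of rule 4 but the environment (between two vowels) is not met → [d].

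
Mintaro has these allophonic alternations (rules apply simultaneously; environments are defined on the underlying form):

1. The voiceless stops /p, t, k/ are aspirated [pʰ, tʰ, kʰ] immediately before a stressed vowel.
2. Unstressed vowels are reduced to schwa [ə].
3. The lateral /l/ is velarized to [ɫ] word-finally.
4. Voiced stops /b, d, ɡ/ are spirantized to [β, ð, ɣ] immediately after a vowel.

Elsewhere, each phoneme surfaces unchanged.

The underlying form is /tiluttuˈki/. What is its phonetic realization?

/t/ (word-initial): rule 1 targets it, but not immediately before a stressed vowel → unchanged [t].
/i/ (between /t/ and /l/): in an unstressed syllable, so rule 2 applies → [ə].
/l/ (between /i/ and /u/) fails the environment for rule 3, so it stays [l].
Rule 2 applies to /u/ (between /l/ and /t/: in an unstressed syllable) → [ə].
/t/ (between /u/ and /t/): rule 1 targets it, but not immediately before a stressed vowel → unchanged [t].
/t/ (between /t/ and /u/): rule 1 targets it, but not immediately before a stressed vowel → unchanged [t].
/u/ meets the environment for rule 2 (in an unstressed syllable) → [ə].
/k/ (between /u/ and /i/): immediately before a stressed vowel, so rule 1 applies → [kʰ].
/i/ (word-final) is in the target of rule 2 but the environment (in an unstressed syllable) is not met → [i].

[tələttəˈkʰi]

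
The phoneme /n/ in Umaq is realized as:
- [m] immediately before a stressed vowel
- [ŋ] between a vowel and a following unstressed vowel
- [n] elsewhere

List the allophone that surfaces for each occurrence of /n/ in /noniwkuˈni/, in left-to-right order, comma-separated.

[n], [ŋ], [m]

Occurrence 1 (position 1): no conditioning environment matches → elsewhere allophone [n].
Occurrence 2 (position 3): between a vowel and a following unstressed vowel → [ŋ].
Occurrence 3 (position 8): immediately before a stressed vowel → [m].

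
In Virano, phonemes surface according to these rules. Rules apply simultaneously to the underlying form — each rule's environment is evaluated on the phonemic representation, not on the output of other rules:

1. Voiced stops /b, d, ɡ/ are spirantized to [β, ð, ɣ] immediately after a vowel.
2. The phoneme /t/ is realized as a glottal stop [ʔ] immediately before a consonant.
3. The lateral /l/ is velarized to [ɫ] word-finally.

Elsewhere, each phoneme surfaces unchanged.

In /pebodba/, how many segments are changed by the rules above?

Segments that undergo a rule: /b/ → [β] (rule 1); /d/ → [ð] (rule 1).
All other segments surface unchanged.

2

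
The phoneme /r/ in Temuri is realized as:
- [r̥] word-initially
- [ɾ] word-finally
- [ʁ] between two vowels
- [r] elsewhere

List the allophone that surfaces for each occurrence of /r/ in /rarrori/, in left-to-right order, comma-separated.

[r̥], [r], [r], [ʁ]

Occurrence 1 (position 1): word-initially → [r̥].
Occurrence 2 (position 3): no conditioning environment matches → elsewhere allophone [r].
Occurrence 3 (position 4): no conditioning environment matches → elsewhere allophone [r].
Occurrence 4 (position 6): between two vowels → [ʁ].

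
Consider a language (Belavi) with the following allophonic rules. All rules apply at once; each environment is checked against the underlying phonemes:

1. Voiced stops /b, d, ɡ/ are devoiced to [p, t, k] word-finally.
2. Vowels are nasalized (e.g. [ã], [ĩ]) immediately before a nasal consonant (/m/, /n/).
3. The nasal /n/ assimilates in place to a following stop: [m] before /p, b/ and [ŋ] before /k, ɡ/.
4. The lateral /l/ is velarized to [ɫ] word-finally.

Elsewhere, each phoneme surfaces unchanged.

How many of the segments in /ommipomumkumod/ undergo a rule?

5

Segments that undergo a rule: /o/ → [õ] (rule 2); /o/ → [õ] (rule 2); /u/ → [ũ] (rule 2); /u/ → [ũ] (rule 2); /d/ → [t] (rule 1).
All other segments surface unchanged.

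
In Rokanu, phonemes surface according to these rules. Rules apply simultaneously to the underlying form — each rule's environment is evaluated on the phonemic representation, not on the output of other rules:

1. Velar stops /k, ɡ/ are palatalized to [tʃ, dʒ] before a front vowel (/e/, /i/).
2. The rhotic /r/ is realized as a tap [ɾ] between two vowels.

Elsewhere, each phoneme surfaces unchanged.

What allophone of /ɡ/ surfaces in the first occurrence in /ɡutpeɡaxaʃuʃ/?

/ɡ/ (word-initial) fails the environment for rule 1, so it stays [ɡ].

[ɡ]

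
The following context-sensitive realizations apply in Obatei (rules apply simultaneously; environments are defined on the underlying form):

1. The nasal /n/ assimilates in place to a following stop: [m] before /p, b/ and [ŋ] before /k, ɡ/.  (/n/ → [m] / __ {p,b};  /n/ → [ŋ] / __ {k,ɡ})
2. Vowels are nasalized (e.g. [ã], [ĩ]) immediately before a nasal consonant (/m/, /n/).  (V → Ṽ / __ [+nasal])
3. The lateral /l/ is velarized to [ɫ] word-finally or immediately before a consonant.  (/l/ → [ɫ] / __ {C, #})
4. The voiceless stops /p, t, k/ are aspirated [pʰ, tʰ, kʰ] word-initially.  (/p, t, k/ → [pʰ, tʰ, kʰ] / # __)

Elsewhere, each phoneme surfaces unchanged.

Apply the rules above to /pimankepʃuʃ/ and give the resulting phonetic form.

/p/ (word-initial): word-initially, so rule 4 applies → [pʰ].
/i/ meets the environment for rule 2 (before a nasal consonant) → [ĩ].
/m/ (between /i/ and /a/): no rule targets it → [m].
/a/ meets the environment for rule 2 (before a nasal consonant) → [ã].
/n/ meets the environment for rule 1 (before a labial or velar stop) → [ŋ].
/k/ — between /n/ and /e/; rule 4 does not apply here → [k].
/e/ (between /k/ and /p/): rule 2 targets it, but not before a nasal consonant → unchanged [e].
/p/ — between /e/ and /ʃ/; rule 4 does not apply here → [p].
/ʃ/ — not in any rule's target class → [ʃ].
/u/ (between /ʃ/ and /ʃ/) is in the target of rule 2 but the environment (before a nasal consonant) is not met → [u].
/ʃ/ stays [ʃ].

[pʰĩmãŋkepʃuʃ]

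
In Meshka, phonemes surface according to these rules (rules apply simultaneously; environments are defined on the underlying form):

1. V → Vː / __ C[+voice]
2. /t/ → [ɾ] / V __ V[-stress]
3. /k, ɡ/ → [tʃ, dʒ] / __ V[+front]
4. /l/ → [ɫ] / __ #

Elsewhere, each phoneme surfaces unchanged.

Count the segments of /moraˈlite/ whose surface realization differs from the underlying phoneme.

Segments that undergo a rule: /o/ → [oː] (rule 1); /a/ → [aː] (rule 1); /t/ → [ɾ] (rule 2).
All other segments surface unchanged.

3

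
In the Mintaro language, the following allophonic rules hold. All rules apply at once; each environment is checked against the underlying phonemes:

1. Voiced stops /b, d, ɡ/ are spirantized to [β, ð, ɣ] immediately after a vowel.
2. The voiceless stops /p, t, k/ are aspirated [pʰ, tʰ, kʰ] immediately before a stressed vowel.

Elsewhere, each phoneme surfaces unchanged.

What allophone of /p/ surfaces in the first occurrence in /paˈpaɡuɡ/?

[p]

/p/ (word-initial): rule 2 targets it, but not immediately before a stressed vowel → unchanged [p].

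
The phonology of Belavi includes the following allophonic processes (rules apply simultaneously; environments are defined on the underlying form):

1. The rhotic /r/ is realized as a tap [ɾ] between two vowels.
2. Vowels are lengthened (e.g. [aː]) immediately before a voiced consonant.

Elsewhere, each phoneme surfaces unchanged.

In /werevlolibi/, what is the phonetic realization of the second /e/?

[eː]

Rule 2 applies to /e/ (between /r/ and /v/: before a voiced consonant) → [eː].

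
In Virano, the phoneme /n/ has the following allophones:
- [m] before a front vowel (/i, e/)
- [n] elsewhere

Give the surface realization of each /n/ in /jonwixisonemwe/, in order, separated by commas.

Occurrence 1 (position 3): no conditioning environment matches → elsewhere allophone [n].
Occurrence 2 (position 10): before a front vowel (/i, e/) → [m].

[n], [m]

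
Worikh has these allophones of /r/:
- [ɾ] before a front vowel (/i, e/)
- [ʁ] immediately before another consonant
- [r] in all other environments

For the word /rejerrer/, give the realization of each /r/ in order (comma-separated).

Occurrence 1 (position 1): before a front vowel (/i, e/) → [ɾ].
Occurrence 2 (position 5): immediately before another consonant → [ʁ].
Occurrence 3 (position 6): before a front vowel (/i, e/) → [ɾ].
Occurrence 4 (position 8): no conditioning environment matches → elsewhere allophone [r].

[ɾ], [ʁ], [ɾ], [r]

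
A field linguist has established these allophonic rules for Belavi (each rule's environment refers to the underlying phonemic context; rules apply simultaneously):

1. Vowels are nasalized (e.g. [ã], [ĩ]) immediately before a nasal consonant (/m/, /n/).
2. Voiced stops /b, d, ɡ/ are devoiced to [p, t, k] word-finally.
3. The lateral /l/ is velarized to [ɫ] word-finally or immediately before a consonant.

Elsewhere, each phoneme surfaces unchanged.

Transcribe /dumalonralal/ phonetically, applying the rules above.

[dũmalõnralaɫ]

/d/ (word-initial): rule 2 targets it, but not word-finally → unchanged [d].
/u/ meets the environment for rule 1 (before a nasal consonant) → [ũ].
/a/ (between /m/ and /l/): rule 1 targets it, but not before a nasal consonant → unchanged [a].
/l/ (between /a/ and /o/): rule 3 targets it, but not word-finally or immediately before a consonant → unchanged [l].
Rule 1 applies to /o/ (between /l/ and /n/: before a nasal consonant) → [õ].
/a/ — between /r/ and /l/; rule 1 does not apply here → [a].
/l/ (between /a/ and /a/): rule 3 targets it, but not word-finally or immediately before a consonant → unchanged [l].
/a/ (between /l/ and /l/) fails the environment for rule 1, so it stays [a].
/l/ (word-final) occurs word-finally or immediately before a consonant → [ɫ] by rule 3.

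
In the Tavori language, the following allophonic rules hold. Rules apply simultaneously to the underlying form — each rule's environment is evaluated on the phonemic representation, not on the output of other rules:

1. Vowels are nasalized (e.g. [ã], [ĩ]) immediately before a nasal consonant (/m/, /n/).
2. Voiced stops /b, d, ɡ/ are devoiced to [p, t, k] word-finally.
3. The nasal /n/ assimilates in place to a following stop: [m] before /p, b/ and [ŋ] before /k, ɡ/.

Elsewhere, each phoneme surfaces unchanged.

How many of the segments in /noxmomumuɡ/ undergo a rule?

3

Segments that undergo a rule: /o/ → [õ] (rule 1); /u/ → [ũ] (rule 1); /ɡ/ → [k] (rule 2).
All other segments surface unchanged.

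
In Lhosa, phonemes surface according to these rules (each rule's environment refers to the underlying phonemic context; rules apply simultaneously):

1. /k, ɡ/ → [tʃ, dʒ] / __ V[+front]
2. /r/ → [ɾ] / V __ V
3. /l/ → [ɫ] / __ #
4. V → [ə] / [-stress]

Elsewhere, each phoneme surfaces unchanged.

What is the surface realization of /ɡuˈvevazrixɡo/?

[ɡəˈvevəzrəxɡə]

/ɡ/ (word-initial) fails the environment for rule 1, so it stays [ɡ].
/u/ meets the environment for rule 4 (in an unstressed syllable) → [ə].
/v/ (between /u/ and /e/) is unaffected → [v].
/e/ (between /v/ and /v/) is in the target of rule 4 but the environment (in an unstressed syllable) is not met → [e].
/v/ (between /e/ and /a/): no rule targets it → [v].
/a/ — between /v/ and /z/, in an unstressed syllable — surfaces as [ə] (rule 4).
/z/ (between /a/ and /r/): no rule targets it → [z].
/r/ — between /z/ and /i/; rule 2 does not apply here → [r].
Rule 4 applies to /i/ (between /r/ and /x/: in an unstressed syllable) → [ə].
/x/ stays [x].
/ɡ/ (between /x/ and /o/) fails the environment for rule 1, so it stays [ɡ].
/o/ meets the environment for rule 4 (in an unstressed syllable) → [ə].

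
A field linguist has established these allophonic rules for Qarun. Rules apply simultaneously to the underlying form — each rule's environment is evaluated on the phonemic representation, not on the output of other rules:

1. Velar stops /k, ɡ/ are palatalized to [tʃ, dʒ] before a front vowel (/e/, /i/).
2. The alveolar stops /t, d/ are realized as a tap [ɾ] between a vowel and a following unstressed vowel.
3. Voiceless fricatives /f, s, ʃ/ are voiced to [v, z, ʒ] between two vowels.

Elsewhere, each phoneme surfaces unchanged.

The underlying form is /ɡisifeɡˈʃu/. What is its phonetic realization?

Rule 1 applies to /ɡ/ (word-initial: before a front vowel) → [dʒ].
/i/ — not in any rule's target class → [i].
/s/ — between /i/ and /i/, between two vowels — surfaces as [z] (rule 3).
/i/ stays [i].
Rule 3 applies to /f/ (between /i/ and /e/: between two vowels) → [v].
/e/ — not in any rule's target class → [e].
/ɡ/ (between /e/ and /ʃ/) fails the environment for rule 1, so it stays [ɡ].
/ʃ/ (between /ɡ/ and /u/) fails the environment for rule 3, so it stays [ʃ].
/u/ (word-final): no rule targets it → [u].

[dʒiziveɡˈʃu]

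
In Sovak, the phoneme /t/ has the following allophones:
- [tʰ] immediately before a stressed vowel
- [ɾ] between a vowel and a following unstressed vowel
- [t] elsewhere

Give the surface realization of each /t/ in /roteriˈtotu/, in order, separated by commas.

Occurrence 1 (position 3): between a vowel and an unstressed vowel → [ɾ].
Occurrence 2 (position 7): immediately before a stressed vowel → [tʰ].
Occurrence 3 (position 9): between a vowel and an unstressed vowel → [ɾ].

[ɾ], [tʰ], [ɾ]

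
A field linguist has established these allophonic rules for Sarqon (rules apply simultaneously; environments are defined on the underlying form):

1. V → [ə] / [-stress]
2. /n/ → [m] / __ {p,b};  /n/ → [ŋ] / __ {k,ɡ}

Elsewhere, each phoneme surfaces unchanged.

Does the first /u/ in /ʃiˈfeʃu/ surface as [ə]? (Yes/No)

/u/ (word-final): in an unstressed syllable, so rule 1 applies → [ə].
The actual realization is [ə], which matches [ə].

Yes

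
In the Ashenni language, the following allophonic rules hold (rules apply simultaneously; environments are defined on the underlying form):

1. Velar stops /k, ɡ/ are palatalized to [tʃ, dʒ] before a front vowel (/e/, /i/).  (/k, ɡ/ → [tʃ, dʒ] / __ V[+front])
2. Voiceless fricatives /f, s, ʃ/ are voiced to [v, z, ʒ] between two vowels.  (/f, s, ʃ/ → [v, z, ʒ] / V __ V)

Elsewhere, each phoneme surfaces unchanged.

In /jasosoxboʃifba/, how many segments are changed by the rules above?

Segments that undergo a rule: /s/ → [z] (rule 2); /s/ → [z] (rule 2); /ʃ/ → [ʒ] (rule 2).
All other segments surface unchanged.

3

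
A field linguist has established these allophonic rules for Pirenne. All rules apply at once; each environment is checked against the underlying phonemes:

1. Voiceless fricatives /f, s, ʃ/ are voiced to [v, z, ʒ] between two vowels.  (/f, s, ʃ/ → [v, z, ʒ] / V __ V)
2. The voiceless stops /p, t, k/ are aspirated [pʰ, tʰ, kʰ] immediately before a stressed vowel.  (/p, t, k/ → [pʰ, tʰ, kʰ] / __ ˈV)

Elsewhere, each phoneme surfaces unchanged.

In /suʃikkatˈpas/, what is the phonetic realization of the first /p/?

[pʰ]

Rule 2 applies to /p/ (between /t/ and /a/: immediately before a stressed vowel) → [pʰ].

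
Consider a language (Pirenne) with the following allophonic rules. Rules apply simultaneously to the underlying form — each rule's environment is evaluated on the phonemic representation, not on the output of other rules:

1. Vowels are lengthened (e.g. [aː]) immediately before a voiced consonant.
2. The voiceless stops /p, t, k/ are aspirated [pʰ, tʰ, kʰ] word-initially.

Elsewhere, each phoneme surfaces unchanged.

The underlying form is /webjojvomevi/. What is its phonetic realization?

/w/ stays [w].
/e/ (between /w/ and /b/): before a voiced consonant, so rule 1 applies → [eː].
/b/ stays [b].
/j/ — not in any rule's target class → [j].
/o/ (between /j/ and /j/): before a voiced consonant, so rule 1 applies → [oː].
/j/ — not in any rule's target class → [j].
/v/ — not in any rule's target class → [v].
/o/ — between /v/ and /m/, before a voiced consonant — surfaces as [oː] (rule 1).
/m/ stays [m].
/e/ meets the environment for rule 1 (before a voiced consonant) → [eː].
/v/ stays [v].
/i/ (word-final): rule 1 targets it, but not before a voiced consonant → unchanged [i].

[weːbjoːjvoːmeːvi]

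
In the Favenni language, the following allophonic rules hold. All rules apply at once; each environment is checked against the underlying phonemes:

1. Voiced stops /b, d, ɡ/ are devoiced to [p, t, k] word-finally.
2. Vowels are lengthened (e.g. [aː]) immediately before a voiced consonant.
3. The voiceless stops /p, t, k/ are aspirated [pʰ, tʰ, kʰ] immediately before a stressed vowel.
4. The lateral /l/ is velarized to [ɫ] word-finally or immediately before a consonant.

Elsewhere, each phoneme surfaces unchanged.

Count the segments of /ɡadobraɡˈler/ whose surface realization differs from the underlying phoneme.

Segments that undergo a rule: /a/ → [aː] (rule 2); /o/ → [oː] (rule 2); /a/ → [aː] (rule 2); /e/ → [eː] (rule 2).
All other segments surface unchanged.

4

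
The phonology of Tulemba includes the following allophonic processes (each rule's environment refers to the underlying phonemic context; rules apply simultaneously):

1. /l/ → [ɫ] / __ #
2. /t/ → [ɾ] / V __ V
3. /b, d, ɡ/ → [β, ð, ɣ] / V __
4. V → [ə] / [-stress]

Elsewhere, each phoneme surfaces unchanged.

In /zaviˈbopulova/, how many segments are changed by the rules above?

Segments that undergo a rule: /a/ → [ə] (rule 4); /i/ → [ə] (rule 4); /b/ → [β] (rule 3); /u/ → [ə] (rule 4); /o/ → [ə] (rule 4); /a/ → [ə] (rule 4).
All other segments surface unchanged.

6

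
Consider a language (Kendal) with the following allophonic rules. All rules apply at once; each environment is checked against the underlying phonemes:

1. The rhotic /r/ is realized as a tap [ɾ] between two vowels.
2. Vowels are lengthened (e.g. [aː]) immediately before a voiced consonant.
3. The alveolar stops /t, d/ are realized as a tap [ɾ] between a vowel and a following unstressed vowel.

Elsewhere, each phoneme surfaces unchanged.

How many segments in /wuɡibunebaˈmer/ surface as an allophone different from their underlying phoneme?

Segments that undergo a rule: /u/ → [uː] (rule 2); /i/ → [iː] (rule 2); /u/ → [uː] (rule 2); /e/ → [eː] (rule 2); /a/ → [aː] (rule 2); /e/ → [eː] (rule 2).
All other segments surface unchanged.

6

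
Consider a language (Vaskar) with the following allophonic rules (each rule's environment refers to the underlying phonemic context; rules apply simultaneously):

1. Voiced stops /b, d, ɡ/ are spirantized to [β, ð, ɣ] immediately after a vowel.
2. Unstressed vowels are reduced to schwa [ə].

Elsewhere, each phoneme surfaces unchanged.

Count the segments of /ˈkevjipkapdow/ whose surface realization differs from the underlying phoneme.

3

Segments that undergo a rule: /i/ → [ə] (rule 2); /a/ → [ə] (rule 2); /o/ → [ə] (rule 2).
All other segments surface unchanged.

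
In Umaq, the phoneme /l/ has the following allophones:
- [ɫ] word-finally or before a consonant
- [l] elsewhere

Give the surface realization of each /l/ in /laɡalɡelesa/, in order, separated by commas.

[l], [ɫ], [l]

Occurrence 1 (position 1): no conditioning environment matches → elsewhere allophone [l].
Occurrence 2 (position 5): word-finally or before a consonant → [ɫ].
Occurrence 3 (position 8): no conditioning environment matches → elsewhere allophone [l].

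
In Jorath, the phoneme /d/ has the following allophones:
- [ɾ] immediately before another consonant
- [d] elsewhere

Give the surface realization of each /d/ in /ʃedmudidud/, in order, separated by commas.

[ɾ], [d], [d], [d]

Occurrence 1 (position 3): immediately before another consonant → [ɾ].
Occurrence 2 (position 6): no conditioning environment matches → elsewhere allophone [d].
Occurrence 3 (position 8): no conditioning environment matches → elsewhere allophone [d].
Occurrence 4 (position 10): no conditioning environment matches → elsewhere allophone [d].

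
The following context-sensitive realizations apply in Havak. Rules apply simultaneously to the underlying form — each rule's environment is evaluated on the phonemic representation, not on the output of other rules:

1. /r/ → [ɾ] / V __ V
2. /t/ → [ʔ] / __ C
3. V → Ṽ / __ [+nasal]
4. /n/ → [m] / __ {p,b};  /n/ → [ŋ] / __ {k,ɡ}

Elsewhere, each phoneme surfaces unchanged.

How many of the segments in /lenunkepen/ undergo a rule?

4

Segments that undergo a rule: /e/ → [ẽ] (rule 3); /u/ → [ũ] (rule 3); /n/ → [ŋ] (rule 4); /e/ → [ẽ] (rule 3).
All other segments surface unchanged.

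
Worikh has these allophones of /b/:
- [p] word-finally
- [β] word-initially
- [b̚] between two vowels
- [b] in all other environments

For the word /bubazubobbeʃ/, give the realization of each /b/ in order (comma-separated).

Occurrence 1 (position 1): word-initially → [β].
Occurrence 2 (position 3): between two vowels → [b̚].
Occurrence 3 (position 7): between two vowels → [b̚].
Occurrence 4 (position 9): no conditioning environment matches → elsewhere allophone [b].
Occurrence 5 (position 10): no conditioning environment matches → elsewhere allophone [b].

[β], [b̚], [b̚], [b], [b]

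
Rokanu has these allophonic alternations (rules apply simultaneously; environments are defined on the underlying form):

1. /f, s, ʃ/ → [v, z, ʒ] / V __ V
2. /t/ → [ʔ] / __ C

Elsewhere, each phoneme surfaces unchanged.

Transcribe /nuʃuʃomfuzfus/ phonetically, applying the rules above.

/n/ stays [n].
/u/ (between /n/ and /ʃ/): no rule targets it → [u].
/ʃ/ (between /u/ and /u/): between two vowels, so rule 1 applies → [ʒ].
/u/ (between /ʃ/ and /ʃ/): no rule targets it → [u].
/ʃ/ meets the environment for rule 1 (between two vowels) → [ʒ].
/o/ (between /ʃ/ and /m/) is unaffected → [o].
/m/ stays [m].
/f/ (between /m/ and /u/) fails the environment for rule 1, so it stays [f].
/u/ stays [u].
/z/ (between /u/ and /f/): no rule targets it → [z].
/f/ (between /z/ and /u/) fails the environment for rule 1, so it stays [f].
/u/ (between /f/ and /s/): no rule targets it → [u].
/s/ (word-final) fails the environment for rule 1, so it stays [s].

[nuʒuʒomfuzfus]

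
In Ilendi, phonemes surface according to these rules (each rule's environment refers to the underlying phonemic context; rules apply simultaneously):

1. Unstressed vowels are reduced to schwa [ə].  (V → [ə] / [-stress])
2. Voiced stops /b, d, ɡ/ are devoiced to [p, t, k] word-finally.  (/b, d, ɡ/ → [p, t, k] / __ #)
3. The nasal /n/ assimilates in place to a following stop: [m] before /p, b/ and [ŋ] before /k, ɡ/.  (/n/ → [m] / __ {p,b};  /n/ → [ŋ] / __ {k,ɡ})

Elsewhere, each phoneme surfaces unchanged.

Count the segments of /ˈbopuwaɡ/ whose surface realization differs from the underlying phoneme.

Segments that undergo a rule: /u/ → [ə] (rule 1); /a/ → [ə] (rule 1); /ɡ/ → [k] (rule 2).
All other segments surface unchanged.

3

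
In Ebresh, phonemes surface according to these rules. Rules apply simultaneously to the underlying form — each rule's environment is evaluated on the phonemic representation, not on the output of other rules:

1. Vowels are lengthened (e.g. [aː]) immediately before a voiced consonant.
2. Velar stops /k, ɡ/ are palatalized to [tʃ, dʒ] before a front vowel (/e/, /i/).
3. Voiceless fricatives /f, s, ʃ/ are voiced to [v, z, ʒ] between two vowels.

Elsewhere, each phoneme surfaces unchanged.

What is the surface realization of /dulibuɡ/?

[duːliːbuːɡ]

/d/ (word-initial) is unaffected → [d].
/u/ — between /d/ and /l/, before a voiced consonant — surfaces as [uː] (rule 1).
/l/ (between /u/ and /i/): no rule targets it → [l].
Rule 1 applies to /i/ (between /l/ and /b/: before a voiced consonant) → [iː].
/b/ — not in any rule's target class → [b].
/u/ meets the environment for rule 1 (before a voiced consonant) → [uː].
/ɡ/ (word-final) is in the target of rule 2 but the environment (before a front vowel) is not met → [ɡ].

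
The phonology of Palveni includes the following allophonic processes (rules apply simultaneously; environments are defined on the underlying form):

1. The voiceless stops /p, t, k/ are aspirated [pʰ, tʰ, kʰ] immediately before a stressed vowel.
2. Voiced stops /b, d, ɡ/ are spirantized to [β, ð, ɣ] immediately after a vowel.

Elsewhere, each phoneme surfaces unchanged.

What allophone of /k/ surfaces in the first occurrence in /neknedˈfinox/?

/k/ (between /e/ and /n/) fails the environment for rule 1, so it stays [k].

[k]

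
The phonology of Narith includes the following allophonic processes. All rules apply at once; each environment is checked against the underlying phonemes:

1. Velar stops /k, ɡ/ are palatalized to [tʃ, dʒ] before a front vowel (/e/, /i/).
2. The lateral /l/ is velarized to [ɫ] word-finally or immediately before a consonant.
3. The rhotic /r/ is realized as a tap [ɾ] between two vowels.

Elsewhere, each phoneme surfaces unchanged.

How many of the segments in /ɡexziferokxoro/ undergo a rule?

Segments that undergo a rule: /ɡ/ → [dʒ] (rule 1); /r/ → [ɾ] (rule 3); /r/ → [ɾ] (rule 3).
All other segments surface unchanged.

3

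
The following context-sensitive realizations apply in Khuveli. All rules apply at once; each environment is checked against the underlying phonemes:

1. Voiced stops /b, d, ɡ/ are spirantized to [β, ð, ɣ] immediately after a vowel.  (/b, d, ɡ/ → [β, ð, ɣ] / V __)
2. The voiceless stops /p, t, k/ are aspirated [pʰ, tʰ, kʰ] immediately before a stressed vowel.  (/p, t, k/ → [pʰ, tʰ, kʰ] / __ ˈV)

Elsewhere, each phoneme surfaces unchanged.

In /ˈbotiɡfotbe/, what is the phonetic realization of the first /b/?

/b/ (word-initial) is in the target of rule 1 but the environment (immediately after a vowel) is not met → [b].

[b]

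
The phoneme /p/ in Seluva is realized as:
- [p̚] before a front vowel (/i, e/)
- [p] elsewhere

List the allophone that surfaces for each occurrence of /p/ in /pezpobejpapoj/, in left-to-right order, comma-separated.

Occurrence 1 (position 1): before a front vowel (/i, e/) → [p̚].
Occurrence 2 (position 4): no conditioning environment matches → elsewhere allophone [p].
Occurrence 3 (position 9): no conditioning environment matches → elsewhere allophone [p].
Occurrence 4 (position 11): no conditioning environment matches → elsewhere allophone [p].

[p̚], [p], [p], [p]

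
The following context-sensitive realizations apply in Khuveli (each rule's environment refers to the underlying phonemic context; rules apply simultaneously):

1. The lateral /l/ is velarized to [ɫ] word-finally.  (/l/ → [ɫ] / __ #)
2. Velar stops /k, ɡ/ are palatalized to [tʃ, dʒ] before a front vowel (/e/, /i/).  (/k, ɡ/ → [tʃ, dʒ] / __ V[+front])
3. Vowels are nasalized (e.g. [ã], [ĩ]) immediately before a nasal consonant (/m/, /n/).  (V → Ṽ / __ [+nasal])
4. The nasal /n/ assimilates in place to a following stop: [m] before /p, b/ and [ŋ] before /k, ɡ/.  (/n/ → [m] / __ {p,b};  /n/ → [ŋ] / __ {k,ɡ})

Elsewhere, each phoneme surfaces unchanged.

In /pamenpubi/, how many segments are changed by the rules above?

3

Segments that undergo a rule: /a/ → [ã] (rule 3); /e/ → [ẽ] (rule 3); /n/ → [m] (rule 4).
All other segments surface unchanged.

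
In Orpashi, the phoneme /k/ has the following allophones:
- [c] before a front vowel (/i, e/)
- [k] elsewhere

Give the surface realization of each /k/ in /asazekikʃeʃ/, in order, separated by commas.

Occurrence 1 (position 6): before a front vowel → [c].
Occurrence 2 (position 8): no conditioning environment matches → elsewhere allophone [k].

[c], [k]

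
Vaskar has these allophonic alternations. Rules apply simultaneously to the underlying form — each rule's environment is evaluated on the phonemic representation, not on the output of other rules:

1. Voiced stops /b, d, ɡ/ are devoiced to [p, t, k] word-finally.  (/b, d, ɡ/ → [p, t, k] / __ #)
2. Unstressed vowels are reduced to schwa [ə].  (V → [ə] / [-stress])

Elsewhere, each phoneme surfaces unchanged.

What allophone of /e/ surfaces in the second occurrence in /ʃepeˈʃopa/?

[ə]

/e/ — between /p/ and /ʃ/, in an unstressed syllable — surfaces as [ə] (rule 2).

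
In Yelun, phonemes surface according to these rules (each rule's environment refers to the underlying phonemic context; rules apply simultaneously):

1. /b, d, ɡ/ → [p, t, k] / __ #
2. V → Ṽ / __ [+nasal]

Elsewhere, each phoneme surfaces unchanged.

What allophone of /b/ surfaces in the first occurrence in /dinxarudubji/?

/b/ (between /u/ and /j/): rule 1 targets it, but not word-finally → unchanged [b].

[b]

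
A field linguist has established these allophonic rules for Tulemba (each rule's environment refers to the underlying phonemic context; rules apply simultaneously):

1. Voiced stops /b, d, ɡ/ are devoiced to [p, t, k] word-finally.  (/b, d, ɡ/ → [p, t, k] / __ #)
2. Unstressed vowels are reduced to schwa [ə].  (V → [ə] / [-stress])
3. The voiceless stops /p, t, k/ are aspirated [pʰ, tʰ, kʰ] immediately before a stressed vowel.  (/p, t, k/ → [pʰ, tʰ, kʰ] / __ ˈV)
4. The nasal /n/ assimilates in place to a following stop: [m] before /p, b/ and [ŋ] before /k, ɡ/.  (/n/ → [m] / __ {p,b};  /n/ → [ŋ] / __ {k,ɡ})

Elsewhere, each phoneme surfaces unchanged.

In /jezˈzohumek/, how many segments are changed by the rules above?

Segments that undergo a rule: /e/ → [ə] (rule 2); /u/ → [ə] (rule 2); /e/ → [ə] (rule 2).
All other segments surface unchanged.

3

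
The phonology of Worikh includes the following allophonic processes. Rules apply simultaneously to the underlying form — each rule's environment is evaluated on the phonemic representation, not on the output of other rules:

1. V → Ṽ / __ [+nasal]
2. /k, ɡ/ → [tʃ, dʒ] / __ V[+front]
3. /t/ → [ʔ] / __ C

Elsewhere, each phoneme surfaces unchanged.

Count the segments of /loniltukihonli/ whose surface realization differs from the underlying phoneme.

Segments that undergo a rule: /o/ → [õ] (rule 1); /k/ → [tʃ] (rule 2); /o/ → [õ] (rule 1).
All other segments surface unchanged.

3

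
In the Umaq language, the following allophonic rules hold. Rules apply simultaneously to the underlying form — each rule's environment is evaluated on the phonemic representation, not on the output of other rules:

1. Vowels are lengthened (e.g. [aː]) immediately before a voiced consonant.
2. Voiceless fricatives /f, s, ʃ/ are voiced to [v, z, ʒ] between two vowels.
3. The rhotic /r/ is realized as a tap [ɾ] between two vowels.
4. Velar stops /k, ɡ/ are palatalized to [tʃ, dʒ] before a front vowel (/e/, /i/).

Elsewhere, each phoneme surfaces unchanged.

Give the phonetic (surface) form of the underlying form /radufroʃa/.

/r/ (word-initial) fails the environment for rule 3, so it stays [r].
/a/ (between /r/ and /d/) occurs before a voiced consonant → [aː] by rule 1.
/d/ stays [d].
/u/ (between /d/ and /f/) fails the environment for rule 1, so it stays [u].
/f/ (between /u/ and /r/) fails the environment for rule 2, so it stays [f].
/r/ — between /f/ and /o/; rule 3 does not apply here → [r].
/o/ (between /r/ and /ʃ/) is in the target of rule 1 but the environment (before a voiced consonant) is not met → [o].
/ʃ/ — between /o/ and /a/, between two vowels — surfaces as [ʒ] (rule 2).
/a/ (word-final) fails the environment for rule 1, so it stays [a].

[raːdufroʒa]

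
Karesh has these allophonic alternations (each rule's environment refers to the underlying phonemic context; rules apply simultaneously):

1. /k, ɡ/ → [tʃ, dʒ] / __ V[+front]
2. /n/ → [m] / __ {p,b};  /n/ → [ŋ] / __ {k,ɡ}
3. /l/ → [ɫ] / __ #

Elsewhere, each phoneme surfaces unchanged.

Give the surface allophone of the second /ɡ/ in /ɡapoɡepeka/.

Rule 1 applies to /ɡ/ (between /o/ and /e/: before a front vowel) → [dʒ].

[dʒ]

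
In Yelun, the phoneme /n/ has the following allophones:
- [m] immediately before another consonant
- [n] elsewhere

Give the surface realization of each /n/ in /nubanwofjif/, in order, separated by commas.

[n], [m]

Occurrence 1 (position 1): no conditioning environment matches → elsewhere allophone [n].
Occurrence 2 (position 5): immediately before another consonant → [m].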